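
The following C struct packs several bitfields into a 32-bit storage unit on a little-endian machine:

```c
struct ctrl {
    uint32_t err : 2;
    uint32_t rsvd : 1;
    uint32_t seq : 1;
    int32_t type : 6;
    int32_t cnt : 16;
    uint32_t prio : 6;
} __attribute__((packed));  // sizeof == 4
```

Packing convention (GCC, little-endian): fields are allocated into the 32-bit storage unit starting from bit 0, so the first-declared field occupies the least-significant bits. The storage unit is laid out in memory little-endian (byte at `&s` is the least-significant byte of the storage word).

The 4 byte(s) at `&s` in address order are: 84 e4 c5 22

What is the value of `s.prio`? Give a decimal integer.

8

[0]=0x84 [1]=0xe4 [2]=0xc5 [3]=0x22 (little-endian) → word 0x22c5e484
err:2 @ bit 0 → (0x22c5e484>>0)&0x3 = 0x0
rsvd:1 @ bit 2 → (0x22c5e484>>2)&0x1 = 0x1
seq:1 @ bit 3 → (0x22c5e484>>3)&0x1 = 0x0
type:6 @ bit 4 → (0x22c5e484>>4)&0x3f = 0x8
cnt:16 @ bit 10 → (0x22c5e484>>10)&0xffff = 0xb179
prio:6 @ bit 26 → (0x22c5e484>>26)&0x3f = 0x8  ←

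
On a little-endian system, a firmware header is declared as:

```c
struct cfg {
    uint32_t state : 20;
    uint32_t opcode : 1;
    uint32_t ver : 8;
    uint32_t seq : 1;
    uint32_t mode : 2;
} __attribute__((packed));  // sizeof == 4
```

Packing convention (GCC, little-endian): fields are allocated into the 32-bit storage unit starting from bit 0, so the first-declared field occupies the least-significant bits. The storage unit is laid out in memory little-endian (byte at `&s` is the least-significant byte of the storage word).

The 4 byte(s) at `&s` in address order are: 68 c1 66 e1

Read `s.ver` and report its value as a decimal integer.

[0]=0x68 [1]=0xc1 [2]=0x66 [3]=0xe1 (little-endian) → word 0xe166c168
state [0+:20] = (word>>0) & 0xfffff = 442728
opcode [20+:1] = (word>>20) & 0x1 = 0
ver [21+:8] = (word>>21) & 0xff = 11  ←
seq [29+:1] = (word>>29) & 0x1 = 1
mode [30+:2] = (word>>30) & 0x3 = 3

11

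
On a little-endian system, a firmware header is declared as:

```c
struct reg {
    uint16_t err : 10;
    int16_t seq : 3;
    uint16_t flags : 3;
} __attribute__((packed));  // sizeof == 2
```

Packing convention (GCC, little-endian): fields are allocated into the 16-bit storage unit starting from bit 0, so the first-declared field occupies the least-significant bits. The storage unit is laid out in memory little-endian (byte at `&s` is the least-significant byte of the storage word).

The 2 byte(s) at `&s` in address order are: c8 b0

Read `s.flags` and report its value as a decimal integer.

[0]=0xc8 [1]=0xb0 (little-endian) → word 0xb0c8
err:10 @ bit 0 → (0xb0c8>>0)&0x3ff = 0xc8
seq:3 @ bit 10 → (0xb0c8>>10)&0x7 = 0x4
flags:3 @ bit 13 → (0xb0c8>>13)&0x7 = 0x5  ←

5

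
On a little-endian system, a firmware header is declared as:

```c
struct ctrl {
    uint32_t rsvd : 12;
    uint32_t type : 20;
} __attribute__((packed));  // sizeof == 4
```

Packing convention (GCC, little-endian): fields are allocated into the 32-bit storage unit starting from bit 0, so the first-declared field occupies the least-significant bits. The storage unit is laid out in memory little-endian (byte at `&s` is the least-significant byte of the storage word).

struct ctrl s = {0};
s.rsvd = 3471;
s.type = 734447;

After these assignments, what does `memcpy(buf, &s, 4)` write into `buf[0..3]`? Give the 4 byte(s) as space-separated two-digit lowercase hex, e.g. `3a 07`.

8f fd 4e b3

[0+:12] rsvd=3471 & 0xfff = 0xd8f; word=0x00000d8f
[12+:20] type=734447 & 0xfffff = 0xb34ef; word=0xb34efd8f
word = 0xb34efd8f → little-endian bytes:
  [0]=0x8f  [1]=0xfd  [2]=0x4e  [3]=0xb3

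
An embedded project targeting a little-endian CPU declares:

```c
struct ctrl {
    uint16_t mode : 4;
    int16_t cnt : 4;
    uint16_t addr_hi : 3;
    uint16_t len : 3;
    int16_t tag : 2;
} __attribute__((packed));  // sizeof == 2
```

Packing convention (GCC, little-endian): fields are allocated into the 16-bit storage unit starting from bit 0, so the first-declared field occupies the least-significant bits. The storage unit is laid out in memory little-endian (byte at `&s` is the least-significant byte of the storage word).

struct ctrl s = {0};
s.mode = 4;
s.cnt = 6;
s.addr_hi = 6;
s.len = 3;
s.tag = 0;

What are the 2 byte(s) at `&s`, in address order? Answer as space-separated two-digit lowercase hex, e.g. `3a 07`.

64 1e

mode:4 = 4 → 0x4 << 0 → word 0x0004
cnt:4 = 6 → 0x6 << 4 → word 0x0064
addr_hi:3 = 6 → 0x6 << 8 → word 0x0664
len:3 = 3 → 0x3 << 11 → word 0x1e64
tag:2 = 0 → 0x0 << 14 → word 0x1e64
word = 0x1e64 → little-endian bytes:
  [0]=0x64  [1]=0x1e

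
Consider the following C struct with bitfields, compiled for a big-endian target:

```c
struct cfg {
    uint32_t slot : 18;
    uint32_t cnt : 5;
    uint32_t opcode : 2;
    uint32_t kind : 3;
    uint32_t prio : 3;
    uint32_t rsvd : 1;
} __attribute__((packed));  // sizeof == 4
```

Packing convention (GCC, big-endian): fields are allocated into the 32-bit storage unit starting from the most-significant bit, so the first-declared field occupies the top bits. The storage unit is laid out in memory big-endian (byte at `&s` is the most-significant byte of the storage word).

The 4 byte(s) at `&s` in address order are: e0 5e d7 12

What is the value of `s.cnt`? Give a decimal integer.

[0]=0xe0 [1]=0x5e [2]=0xd7 [3]=0x12 (big-endian) → word 0xe05ed712
slot [14+:18] = (word>>14) & 0x3ffff = 229755
cnt [9+:5] = (word>>9) & 0x1f = 11  ←
opcode [7+:2] = (word>>7) & 0x3 = 2
kind [4+:3] = (word>>4) & 0x7 = 1
prio [1+:3] = (word>>1) & 0x7 = 1
rsvd [0+:1] = (word>>0) & 0x1 = 0

11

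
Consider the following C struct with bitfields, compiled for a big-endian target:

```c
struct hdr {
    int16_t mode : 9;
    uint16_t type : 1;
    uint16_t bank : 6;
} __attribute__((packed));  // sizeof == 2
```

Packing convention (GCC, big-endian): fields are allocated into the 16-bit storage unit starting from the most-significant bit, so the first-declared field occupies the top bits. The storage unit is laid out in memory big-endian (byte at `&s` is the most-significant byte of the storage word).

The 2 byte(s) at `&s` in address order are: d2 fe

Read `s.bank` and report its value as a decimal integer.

[0]=0xd2 [1]=0xfe (big-endian) → word 0xd2fe
mode:9 @ bit 7 → (0xd2fe>>7)&0x1ff = 0x1a5
type:1 @ bit 6 → (0xd2fe>>6)&0x1 = 0x1
bank:6 @ bit 0 → (0xd2fe>>0)&0x3f = 0x3e  ←

62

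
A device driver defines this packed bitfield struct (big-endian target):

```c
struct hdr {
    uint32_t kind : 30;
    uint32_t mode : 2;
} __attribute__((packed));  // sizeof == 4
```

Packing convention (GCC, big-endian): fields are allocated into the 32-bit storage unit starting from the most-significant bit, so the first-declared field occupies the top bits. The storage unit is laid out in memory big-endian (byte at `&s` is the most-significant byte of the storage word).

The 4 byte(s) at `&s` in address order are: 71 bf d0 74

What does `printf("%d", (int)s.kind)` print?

477099037

[0]=0x71 [1]=0xbf [2]=0xd0 [3]=0x74 (big-endian) → word 0x71bfd074
kind:30 @ bit 2 → (0x71bfd074>>2)&0x3fffffff = 0x1c6ff41d  ←
mode:2 @ bit 0 → (0x71bfd074>>0)&0x3 = 0x0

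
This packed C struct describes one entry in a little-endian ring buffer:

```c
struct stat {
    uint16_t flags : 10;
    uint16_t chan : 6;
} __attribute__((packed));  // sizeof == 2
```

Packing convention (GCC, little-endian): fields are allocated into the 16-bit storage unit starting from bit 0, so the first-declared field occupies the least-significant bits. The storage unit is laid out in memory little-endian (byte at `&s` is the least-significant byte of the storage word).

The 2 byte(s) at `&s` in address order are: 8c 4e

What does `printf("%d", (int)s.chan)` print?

19

[0]=0x8c [1]=0x4e (little-endian) → word 0x4e8c
flags [0+:10] = (word>>0) & 0x3ff = 652
chan [10+:6] = (word>>10) & 0x3f = 19  ←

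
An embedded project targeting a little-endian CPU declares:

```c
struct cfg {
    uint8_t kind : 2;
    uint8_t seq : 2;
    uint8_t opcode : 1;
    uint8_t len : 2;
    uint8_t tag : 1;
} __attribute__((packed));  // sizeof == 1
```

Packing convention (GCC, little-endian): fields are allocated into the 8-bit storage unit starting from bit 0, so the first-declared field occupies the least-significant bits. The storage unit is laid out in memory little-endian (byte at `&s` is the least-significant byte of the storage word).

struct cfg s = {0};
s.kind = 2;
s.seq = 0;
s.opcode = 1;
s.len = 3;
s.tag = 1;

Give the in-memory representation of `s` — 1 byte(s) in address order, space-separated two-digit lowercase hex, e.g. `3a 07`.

f2

kind (2b) val=2 bits=0x2 at bit 0: 0x02
seq (2b) val=0 bits=0x0 at bit 2: 0x02
opcode (1b) val=1 bits=0x1 at bit 4: 0x12
len (2b) val=3 bits=0x3 at bit 5: 0x72
tag (1b) val=1 bits=0x1 at bit 7: 0xf2
word = 0xf2 → little-endian bytes:
  [0]=0xf2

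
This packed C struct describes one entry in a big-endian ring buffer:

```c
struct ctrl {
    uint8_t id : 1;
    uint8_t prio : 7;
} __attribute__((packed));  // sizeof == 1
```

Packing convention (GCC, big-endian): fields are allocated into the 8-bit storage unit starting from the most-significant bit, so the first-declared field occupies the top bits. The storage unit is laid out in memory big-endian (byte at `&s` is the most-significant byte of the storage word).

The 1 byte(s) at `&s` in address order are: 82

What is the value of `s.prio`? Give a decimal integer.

2

[0]=0x82 (big-endian) → word 0x82
id:1 @ bit 7 → (0x82>>7)&0x1 = 0x1
prio:7 @ bit 0 → (0x82>>0)&0x7f = 0x2  ←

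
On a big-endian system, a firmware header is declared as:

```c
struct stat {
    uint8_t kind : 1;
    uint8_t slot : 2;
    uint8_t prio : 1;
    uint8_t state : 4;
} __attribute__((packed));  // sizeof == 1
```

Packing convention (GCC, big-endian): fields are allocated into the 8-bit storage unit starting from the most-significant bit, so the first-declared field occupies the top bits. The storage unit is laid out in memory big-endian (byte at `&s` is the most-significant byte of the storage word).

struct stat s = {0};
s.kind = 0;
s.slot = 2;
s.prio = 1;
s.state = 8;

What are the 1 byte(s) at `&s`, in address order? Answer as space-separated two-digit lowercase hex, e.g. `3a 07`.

58

[7+:1] kind=0 & 0x1 = 0x0; word=0x00
[5+:2] slot=2 & 0x3 = 0x2; word=0x40
[4+:1] prio=1 & 0x1 = 0x1; word=0x50
[0+:4] state=8 & 0xf = 0x8; word=0x58
word = 0x58 → big-endian bytes:
  [0]=0x58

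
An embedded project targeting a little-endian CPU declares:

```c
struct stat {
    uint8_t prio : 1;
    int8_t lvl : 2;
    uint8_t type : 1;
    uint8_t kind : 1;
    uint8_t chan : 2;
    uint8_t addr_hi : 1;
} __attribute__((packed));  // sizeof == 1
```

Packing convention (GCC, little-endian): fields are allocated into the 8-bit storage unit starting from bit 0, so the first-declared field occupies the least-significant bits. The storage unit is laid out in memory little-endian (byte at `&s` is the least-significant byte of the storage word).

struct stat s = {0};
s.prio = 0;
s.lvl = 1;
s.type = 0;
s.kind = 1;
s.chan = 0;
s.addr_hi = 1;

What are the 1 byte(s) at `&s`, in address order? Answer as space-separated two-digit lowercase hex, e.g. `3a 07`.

92

prio (1b) val=0 bits=0x0 at bit 0: 0x00
lvl (2b) val=1 bits=0x1 at bit 1: 0x02
type (1b) val=0 bits=0x0 at bit 3: 0x02
kind (1b) val=1 bits=0x1 at bit 4: 0x12
chan (2b) val=0 bits=0x0 at bit 5: 0x12
addr_hi (1b) val=1 bits=0x1 at bit 7: 0x92
word = 0x92 → little-endian bytes:
  [0]=0x92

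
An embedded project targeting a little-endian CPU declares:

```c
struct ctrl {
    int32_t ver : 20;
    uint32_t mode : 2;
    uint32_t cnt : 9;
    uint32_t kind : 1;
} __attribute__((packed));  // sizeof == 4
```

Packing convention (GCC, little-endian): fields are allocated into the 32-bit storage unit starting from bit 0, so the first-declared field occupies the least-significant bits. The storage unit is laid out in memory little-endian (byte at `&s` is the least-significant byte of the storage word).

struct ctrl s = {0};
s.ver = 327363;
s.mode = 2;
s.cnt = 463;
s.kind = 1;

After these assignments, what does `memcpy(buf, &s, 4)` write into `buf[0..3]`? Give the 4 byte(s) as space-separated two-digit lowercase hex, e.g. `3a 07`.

c3 fe e4 f3

ver (20b) val=327363 bits=0x4fec3 at bit 0: 0x0004fec3
mode (2b) val=2 bits=0x2 at bit 20: 0x0024fec3
cnt (9b) val=463 bits=0x1cf at bit 22: 0x73e4fec3
kind (1b) val=1 bits=0x1 at bit 31: 0xf3e4fec3
word = 0xf3e4fec3 → little-endian bytes:
  [0]=0xc3  [1]=0xfe  [2]=0xe4  [3]=0xf3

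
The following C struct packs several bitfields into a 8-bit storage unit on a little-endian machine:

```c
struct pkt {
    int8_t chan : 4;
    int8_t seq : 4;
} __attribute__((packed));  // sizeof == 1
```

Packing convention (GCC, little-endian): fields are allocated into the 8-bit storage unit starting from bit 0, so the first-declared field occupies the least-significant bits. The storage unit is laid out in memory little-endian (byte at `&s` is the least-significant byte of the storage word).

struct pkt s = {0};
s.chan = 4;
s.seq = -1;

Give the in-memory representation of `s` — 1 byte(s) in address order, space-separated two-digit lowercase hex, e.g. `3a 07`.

f4

[0+:4] chan=4 & 0xf = 0x4; word=0x04
[4+:4] seq=-1 & 0xf = 0xf; word=0xf4
word = 0xf4 → little-endian bytes:
  [0]=0xf4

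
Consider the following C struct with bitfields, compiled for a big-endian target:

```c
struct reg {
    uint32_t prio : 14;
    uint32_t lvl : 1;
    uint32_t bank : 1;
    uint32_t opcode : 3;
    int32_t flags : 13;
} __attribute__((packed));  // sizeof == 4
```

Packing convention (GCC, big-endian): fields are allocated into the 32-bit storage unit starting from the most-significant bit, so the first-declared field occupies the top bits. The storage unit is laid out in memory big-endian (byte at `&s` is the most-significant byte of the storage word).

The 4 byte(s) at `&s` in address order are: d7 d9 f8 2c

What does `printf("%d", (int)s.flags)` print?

-2004

[0]=0xd7 [1]=0xd9 [2]=0xf8 [3]=0x2c (big-endian) → word 0xd7d9f82c
prio [18+:14] = (word>>18) & 0x3fff = 13814
lvl [17+:1] = (word>>17) & 0x1 = 0
bank [16+:1] = (word>>16) & 0x1 = 1
opcode [13+:3] = (word>>13) & 0x7 = 7
flags [0+:13] = (word>>0) & 0x1fff = 6188  ←
flags signed 13b, MSB=1: 6188 - 8192 = -2004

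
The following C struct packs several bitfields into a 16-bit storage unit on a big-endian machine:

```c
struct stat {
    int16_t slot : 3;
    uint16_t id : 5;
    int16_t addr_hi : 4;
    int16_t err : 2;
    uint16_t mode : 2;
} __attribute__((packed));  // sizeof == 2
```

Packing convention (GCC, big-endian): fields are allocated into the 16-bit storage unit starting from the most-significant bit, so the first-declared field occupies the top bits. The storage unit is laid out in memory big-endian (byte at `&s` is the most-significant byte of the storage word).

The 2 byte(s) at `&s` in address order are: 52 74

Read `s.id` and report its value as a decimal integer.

18

[0]=0x52 [1]=0x74 (big-endian) → word 0x5274
slot [13+:3] = (word>>13) & 0x7 = 2
id [8+:5] = (word>>8) & 0x1f = 18  ←
addr_hi [4+:4] = (word>>4) & 0xf = 7
err [2+:2] = (word>>2) & 0x3 = 1
mode [0+:2] = (word>>0) & 0x3 = 0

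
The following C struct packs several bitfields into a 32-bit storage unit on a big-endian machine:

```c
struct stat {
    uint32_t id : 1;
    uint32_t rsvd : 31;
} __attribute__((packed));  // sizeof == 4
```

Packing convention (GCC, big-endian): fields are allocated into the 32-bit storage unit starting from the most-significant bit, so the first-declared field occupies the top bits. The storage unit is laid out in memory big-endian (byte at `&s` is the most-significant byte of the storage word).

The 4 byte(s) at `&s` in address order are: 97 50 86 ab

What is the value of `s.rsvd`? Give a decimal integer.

[0]=0x97 [1]=0x50 [2]=0x86 [3]=0xab (big-endian) → word 0x975086ab
id:1 @ bit 31 → (0x975086ab>>31)&0x1 = 0x1
rsvd:31 @ bit 0 → (0x975086ab>>0)&0x7fffffff = 0x175086ab  ←

391153323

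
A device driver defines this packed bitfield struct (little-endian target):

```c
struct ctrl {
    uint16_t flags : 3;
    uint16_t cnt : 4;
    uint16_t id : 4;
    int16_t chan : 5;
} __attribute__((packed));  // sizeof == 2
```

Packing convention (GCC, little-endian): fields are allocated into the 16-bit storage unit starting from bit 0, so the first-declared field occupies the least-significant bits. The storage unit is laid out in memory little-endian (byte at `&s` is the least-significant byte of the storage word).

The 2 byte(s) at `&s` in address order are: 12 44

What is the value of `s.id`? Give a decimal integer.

8

[0]=0x12 [1]=0x44 (little-endian) → word 0x4412
flags [0+:3] = (word>>0) & 0x7 = 2
cnt [3+:4] = (word>>3) & 0xf = 2
id [7+:4] = (word>>7) & 0xf = 8  ←
chan [11+:5] = (word>>11) & 0x1f = 8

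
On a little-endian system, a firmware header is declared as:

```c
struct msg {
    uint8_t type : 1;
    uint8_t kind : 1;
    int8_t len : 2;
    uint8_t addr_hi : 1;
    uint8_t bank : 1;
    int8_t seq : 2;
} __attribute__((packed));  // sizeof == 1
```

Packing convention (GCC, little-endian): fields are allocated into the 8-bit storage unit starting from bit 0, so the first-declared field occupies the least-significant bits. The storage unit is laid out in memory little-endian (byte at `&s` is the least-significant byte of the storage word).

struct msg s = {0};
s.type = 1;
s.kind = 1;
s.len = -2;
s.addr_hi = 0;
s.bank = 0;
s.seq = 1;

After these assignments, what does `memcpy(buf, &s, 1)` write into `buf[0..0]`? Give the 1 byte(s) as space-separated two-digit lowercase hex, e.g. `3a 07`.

4b

type:1 = 1 → 0x1 << 0 → word 0x01
kind:1 = 1 → 0x1 << 1 → word 0x03
len:2 = -2 → 0x2 << 2 → word 0x0b
addr_hi:1 = 0 → 0x0 << 4 → word 0x0b
bank:1 = 0 → 0x0 << 5 → word 0x0b
seq:2 = 1 → 0x1 << 6 → word 0x4b
word = 0x4b → little-endian bytes:
  [0]=0x4b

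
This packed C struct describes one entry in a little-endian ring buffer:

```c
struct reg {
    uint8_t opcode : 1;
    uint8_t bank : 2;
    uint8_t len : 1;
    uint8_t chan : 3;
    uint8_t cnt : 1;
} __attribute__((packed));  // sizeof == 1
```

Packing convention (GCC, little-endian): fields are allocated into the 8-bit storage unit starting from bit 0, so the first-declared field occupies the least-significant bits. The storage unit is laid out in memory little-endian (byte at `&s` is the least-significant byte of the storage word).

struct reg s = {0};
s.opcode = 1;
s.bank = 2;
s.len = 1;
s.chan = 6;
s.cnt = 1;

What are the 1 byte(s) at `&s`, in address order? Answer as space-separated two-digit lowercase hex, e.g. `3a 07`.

opcode (1b) val=1 bits=0x1 at bit 0: 0x01
bank (2b) val=2 bits=0x2 at bit 1: 0x05
len (1b) val=1 bits=0x1 at bit 3: 0x0d
chan (3b) val=6 bits=0x6 at bit 4: 0x6d
cnt (1b) val=1 bits=0x1 at bit 7: 0xed
word = 0xed → little-endian bytes:
  [0]=0xed

ed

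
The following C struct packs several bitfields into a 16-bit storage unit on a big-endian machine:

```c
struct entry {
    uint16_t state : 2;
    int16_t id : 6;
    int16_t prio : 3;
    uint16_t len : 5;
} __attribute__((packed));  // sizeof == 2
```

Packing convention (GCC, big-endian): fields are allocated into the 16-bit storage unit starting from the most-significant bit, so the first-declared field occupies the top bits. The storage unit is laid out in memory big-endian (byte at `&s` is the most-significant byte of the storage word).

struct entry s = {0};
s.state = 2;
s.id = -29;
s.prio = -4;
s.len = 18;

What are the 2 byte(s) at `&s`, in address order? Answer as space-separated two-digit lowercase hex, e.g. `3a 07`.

[14+:2] state=2 & 0x3 = 0x2; word=0x8000
[8+:6] id=-29 & 0x3f = 0x23; word=0xa300
[5+:3] prio=-4 & 0x7 = 0x4; word=0xa380
[0+:5] len=18 & 0x1f = 0x12; word=0xa392
word = 0xa392 → big-endian bytes:
  [0]=0xa3  [1]=0x92

a3 92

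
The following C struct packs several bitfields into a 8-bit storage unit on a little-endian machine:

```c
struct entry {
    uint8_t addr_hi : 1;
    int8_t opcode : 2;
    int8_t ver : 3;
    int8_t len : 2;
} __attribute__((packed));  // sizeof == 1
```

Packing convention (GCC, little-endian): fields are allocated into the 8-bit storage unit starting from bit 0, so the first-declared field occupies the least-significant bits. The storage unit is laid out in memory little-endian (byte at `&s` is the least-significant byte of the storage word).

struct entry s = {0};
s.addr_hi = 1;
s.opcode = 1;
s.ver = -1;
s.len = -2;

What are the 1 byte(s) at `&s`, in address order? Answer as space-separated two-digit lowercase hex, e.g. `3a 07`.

addr_hi:1 = 1 → 0x1 << 0 → word 0x01
opcode:2 = 1 → 0x1 << 1 → word 0x03
ver:3 = -1 → 0x7 << 3 → word 0x3b
len:2 = -2 → 0x2 << 6 → word 0xbb
word = 0xbb → little-endian bytes:
  [0]=0xbb

bb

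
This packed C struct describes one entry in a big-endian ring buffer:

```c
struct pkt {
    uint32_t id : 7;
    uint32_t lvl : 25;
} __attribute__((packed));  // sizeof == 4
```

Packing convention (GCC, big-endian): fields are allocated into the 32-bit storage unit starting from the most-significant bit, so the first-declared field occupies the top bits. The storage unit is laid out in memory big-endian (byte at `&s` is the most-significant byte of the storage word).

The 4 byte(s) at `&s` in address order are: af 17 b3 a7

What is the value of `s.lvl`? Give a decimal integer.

18330535

[0]=0xaf [1]=0x17 [2]=0xb3 [3]=0xa7 (big-endian) → word 0xaf17b3a7
id:7 @ bit 25 → (0xaf17b3a7>>25)&0x7f = 0x57
lvl:25 @ bit 0 → (0xaf17b3a7>>0)&0x1ffffff = 0x117b3a7  ←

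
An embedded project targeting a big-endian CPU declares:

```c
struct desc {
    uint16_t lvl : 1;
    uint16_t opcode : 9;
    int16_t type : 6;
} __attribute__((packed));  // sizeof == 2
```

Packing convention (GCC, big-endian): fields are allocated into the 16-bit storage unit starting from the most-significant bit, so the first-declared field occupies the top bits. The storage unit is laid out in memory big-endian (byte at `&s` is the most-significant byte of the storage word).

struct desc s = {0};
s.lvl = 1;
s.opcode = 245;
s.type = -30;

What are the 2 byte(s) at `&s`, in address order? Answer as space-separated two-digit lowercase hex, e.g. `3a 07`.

lvl (1b) val=1 bits=0x1 at bit 15: 0x8000
opcode (9b) val=245 bits=0xf5 at bit 6: 0xbd40
type (6b) val=-30 bits=0x22 at bit 0: 0xbd62
word = 0xbd62 → big-endian bytes:
  [0]=0xbd  [1]=0x62

bd 62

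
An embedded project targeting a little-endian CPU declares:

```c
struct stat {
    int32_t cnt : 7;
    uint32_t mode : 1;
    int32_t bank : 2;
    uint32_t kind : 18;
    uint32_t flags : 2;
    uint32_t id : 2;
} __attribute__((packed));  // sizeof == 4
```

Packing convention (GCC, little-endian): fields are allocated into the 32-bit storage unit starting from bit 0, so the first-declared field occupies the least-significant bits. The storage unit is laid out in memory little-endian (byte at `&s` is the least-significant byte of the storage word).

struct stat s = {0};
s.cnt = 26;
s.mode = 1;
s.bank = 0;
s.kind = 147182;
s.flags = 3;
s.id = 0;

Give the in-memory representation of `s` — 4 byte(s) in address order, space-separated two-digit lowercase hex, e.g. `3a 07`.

cnt (7b) val=26 bits=0x1a at bit 0: 0x0000001a
mode (1b) val=1 bits=0x1 at bit 7: 0x0000009a
bank (2b) val=0 bits=0x0 at bit 8: 0x0000009a
kind (18b) val=147182 bits=0x23eee at bit 10: 0x08fbb89a
flags (2b) val=3 bits=0x3 at bit 28: 0x38fbb89a
id (2b) val=0 bits=0x0 at bit 30: 0x38fbb89a
word = 0x38fbb89a → little-endian bytes:
  [0]=0x9a  [1]=0xb8  [2]=0xfb  [3]=0x38

9a b8 fb 38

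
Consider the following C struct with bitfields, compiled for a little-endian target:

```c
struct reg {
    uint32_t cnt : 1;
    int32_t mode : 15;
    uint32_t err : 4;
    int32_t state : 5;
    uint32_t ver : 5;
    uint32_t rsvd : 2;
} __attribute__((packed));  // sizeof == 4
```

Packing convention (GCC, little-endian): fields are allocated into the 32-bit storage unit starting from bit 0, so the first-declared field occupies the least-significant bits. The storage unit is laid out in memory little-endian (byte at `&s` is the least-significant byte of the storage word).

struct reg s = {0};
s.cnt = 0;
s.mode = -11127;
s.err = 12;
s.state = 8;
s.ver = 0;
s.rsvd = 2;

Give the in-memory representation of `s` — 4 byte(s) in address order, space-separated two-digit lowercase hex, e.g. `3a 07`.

cnt:1 = 0 → 0x0 << 0 → word 0x00000000
mode:15 = -11127 → 0x5489 << 1 → word 0x0000a912
err:4 = 12 → 0xc << 16 → word 0x000ca912
state:5 = 8 → 0x8 << 20 → word 0x008ca912
ver:5 = 0 → 0x0 << 25 → word 0x008ca912
rsvd:2 = 2 → 0x2 << 30 → word 0x808ca912
word = 0x808ca912 → little-endian bytes:
  [0]=0x12  [1]=0xa9  [2]=0x8c  [3]=0x80

12 a9 8c 80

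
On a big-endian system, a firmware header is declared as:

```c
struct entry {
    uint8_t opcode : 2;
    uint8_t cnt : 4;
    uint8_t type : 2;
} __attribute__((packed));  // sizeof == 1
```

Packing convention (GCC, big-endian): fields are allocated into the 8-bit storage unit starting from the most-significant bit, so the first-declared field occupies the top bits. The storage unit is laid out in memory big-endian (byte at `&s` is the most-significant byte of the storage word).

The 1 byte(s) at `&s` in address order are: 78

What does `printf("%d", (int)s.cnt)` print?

14

[0]=0x78 (big-endian) → word 0x78
opcode [6+:2] = (word>>6) & 0x3 = 1
cnt [2+:4] = (word>>2) & 0xf = 14  ←
type [0+:2] = (word>>0) & 0x3 = 0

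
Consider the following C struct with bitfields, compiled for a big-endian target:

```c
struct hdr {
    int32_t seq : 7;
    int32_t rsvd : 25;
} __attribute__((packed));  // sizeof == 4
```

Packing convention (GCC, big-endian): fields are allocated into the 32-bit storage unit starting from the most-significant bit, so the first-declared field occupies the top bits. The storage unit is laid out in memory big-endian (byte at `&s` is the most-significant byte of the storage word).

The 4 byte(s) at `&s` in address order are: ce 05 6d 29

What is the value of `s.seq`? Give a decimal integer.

[0]=0xce [1]=0x05 [2]=0x6d [3]=0x29 (big-endian) → word 0xce056d29
seq:7 @ bit 25 → (0xce056d29>>25)&0x7f = 0x67  ←
rsvd:25 @ bit 0 → (0xce056d29>>0)&0x1ffffff = 0x56d29
seq signed 7b, MSB=1: 103 - 128 = -25

-25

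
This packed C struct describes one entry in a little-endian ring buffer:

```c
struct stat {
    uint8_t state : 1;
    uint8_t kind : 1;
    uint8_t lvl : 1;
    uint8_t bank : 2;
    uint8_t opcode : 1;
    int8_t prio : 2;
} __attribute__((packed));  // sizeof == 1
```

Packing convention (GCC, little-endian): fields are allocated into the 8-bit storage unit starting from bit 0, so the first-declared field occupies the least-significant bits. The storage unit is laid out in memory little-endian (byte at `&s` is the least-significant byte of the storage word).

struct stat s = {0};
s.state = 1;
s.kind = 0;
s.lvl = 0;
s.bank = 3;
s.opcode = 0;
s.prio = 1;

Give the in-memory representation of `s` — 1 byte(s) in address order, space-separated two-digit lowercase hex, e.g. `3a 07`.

59

[0+:1] state=1 & 0x1 = 0x1; word=0x01
[1+:1] kind=0 & 0x1 = 0x0; word=0x01
[2+:1] lvl=0 & 0x1 = 0x0; word=0x01
[3+:2] bank=3 & 0x3 = 0x3; word=0x19
[5+:1] opcode=0 & 0x1 = 0x0; word=0x19
[6+:2] prio=1 & 0x3 = 0x1; word=0x59
word = 0x59 → little-endian bytes:
  [0]=0x59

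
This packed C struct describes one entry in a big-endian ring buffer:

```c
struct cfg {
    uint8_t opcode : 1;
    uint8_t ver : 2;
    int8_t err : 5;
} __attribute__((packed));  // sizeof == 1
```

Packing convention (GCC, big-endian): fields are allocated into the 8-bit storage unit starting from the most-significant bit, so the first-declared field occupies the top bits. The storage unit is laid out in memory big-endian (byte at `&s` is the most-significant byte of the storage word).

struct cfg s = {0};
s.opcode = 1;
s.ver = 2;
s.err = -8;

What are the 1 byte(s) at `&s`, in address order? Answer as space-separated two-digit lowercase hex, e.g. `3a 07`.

opcode:1 = 1 → 0x1 << 7 → word 0x80
ver:2 = 2 → 0x2 << 5 → word 0xc0
err:5 = -8 → 0x18 << 0 → word 0xd8
word = 0xd8 → big-endian bytes:
  [0]=0xd8

d8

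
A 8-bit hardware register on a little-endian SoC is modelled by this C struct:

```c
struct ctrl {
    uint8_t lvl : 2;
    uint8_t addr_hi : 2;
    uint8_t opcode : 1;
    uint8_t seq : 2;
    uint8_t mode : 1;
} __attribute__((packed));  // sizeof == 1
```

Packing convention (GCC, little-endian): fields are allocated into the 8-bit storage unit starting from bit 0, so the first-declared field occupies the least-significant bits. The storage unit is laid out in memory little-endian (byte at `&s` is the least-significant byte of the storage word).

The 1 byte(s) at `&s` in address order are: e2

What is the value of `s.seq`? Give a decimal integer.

[0]=0xe2 (little-endian) → word 0xe2
lvl:2 @ bit 0 → (0xe2>>0)&0x3 = 0x2
addr_hi:2 @ bit 2 → (0xe2>>2)&0x3 = 0x0
opcode:1 @ bit 4 → (0xe2>>4)&0x1 = 0x0
seq:2 @ bit 5 → (0xe2>>5)&0x3 = 0x3  ←
mode:1 @ bit 7 → (0xe2>>7)&0x1 = 0x1

3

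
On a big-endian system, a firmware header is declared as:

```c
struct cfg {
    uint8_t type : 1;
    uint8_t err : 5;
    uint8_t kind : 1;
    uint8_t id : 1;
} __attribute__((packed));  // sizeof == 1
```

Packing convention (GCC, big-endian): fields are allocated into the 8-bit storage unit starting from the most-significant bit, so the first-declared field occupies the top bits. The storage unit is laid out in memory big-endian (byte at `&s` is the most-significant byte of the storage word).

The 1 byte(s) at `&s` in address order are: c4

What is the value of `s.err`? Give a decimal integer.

[0]=0xc4 (big-endian) → word 0xc4
type:1 @ bit 7 → (0xc4>>7)&0x1 = 0x1
err:5 @ bit 2 → (0xc4>>2)&0x1f = 0x11  ←
kind:1 @ bit 1 → (0xc4>>1)&0x1 = 0x0
id:1 @ bit 0 → (0xc4>>0)&0x1 = 0x0

17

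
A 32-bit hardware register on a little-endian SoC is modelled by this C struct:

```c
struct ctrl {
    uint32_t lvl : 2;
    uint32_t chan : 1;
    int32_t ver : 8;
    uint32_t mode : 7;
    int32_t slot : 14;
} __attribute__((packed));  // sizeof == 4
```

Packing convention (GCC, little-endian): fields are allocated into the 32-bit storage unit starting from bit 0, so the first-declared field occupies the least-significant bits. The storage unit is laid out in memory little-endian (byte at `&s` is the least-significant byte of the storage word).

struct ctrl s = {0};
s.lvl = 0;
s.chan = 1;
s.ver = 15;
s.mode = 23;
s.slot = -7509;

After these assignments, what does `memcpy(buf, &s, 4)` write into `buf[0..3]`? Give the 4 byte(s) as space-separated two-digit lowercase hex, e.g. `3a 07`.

7c b8 ac 8a

lvl:2 = 0 → 0x0 << 0 → word 0x00000000
chan:1 = 1 → 0x1 << 2 → word 0x00000004
ver:8 = 15 → 0xf << 3 → word 0x0000007c
mode:7 = 23 → 0x17 << 11 → word 0x0000b87c
slot:14 = -7509 → 0x22ab << 18 → word 0x8aacb87c
word = 0x8aacb87c → little-endian bytes:
  [0]=0x7c  [1]=0xb8  [2]=0xac  [3]=0x8a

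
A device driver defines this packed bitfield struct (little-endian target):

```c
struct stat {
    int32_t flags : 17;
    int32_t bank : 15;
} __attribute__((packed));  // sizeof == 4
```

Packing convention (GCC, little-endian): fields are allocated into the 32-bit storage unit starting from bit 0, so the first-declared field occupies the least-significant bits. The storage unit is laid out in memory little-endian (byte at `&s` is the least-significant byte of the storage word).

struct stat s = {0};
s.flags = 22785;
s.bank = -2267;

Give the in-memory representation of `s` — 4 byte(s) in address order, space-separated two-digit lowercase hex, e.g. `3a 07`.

01 59 4a ee

flags:17 = 22785 → 0x5901 << 0 → word 0x00005901
bank:15 = -2267 → 0x7725 << 17 → word 0xee4a5901
word = 0xee4a5901 → little-endian bytes:
  [0]=0x01  [1]=0x59  [2]=0x4a  [3]=0xee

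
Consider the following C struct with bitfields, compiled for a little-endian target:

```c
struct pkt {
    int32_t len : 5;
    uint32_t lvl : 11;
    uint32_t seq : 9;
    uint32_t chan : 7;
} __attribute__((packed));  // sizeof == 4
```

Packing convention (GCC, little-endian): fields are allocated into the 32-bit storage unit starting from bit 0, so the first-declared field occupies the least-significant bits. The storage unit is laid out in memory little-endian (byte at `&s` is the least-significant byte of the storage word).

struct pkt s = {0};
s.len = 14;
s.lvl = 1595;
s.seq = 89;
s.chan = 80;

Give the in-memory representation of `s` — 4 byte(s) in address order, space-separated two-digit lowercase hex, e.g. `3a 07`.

6e c7 59 a0

len:5 = 14 → 0xe << 0 → word 0x0000000e
lvl:11 = 1595 → 0x63b << 5 → word 0x0000c76e
seq:9 = 89 → 0x59 << 16 → word 0x0059c76e
chan:7 = 80 → 0x50 << 25 → word 0xa059c76e
word = 0xa059c76e → little-endian bytes:
  [0]=0x6e  [1]=0xc7  [2]=0x59  [3]=0xa0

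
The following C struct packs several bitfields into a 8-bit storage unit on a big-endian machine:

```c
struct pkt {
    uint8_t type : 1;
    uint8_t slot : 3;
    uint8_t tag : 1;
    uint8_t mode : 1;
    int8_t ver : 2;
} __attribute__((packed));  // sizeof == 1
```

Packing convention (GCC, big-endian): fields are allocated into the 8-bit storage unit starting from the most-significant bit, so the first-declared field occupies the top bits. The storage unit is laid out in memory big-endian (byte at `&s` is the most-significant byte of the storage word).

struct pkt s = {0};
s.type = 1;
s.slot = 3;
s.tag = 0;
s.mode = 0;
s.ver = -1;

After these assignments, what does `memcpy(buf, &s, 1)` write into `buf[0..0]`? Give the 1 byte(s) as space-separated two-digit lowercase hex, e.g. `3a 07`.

type:1 = 1 → 0x1 << 7 → word 0x80
slot:3 = 3 → 0x3 << 4 → word 0xb0
tag:1 = 0 → 0x0 << 3 → word 0xb0
mode:1 = 0 → 0x0 << 2 → word 0xb0
ver:2 = -1 → 0x3 << 0 → word 0xb3
word = 0xb3 → big-endian bytes:
  [0]=0xb3

b3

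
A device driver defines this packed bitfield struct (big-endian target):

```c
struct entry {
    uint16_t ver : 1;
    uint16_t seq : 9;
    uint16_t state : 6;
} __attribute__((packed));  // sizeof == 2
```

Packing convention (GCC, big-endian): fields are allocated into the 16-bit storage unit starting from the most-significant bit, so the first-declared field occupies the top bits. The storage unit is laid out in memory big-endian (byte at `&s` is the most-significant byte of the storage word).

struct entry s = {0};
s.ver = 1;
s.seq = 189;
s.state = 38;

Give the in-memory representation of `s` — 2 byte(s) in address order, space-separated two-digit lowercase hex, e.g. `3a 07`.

ver (1b) val=1 bits=0x1 at bit 15: 0x8000
seq (9b) val=189 bits=0xbd at bit 6: 0xaf40
state (6b) val=38 bits=0x26 at bit 0: 0xaf66
word = 0xaf66 → big-endian bytes:
  [0]=0xaf  [1]=0x66

af 66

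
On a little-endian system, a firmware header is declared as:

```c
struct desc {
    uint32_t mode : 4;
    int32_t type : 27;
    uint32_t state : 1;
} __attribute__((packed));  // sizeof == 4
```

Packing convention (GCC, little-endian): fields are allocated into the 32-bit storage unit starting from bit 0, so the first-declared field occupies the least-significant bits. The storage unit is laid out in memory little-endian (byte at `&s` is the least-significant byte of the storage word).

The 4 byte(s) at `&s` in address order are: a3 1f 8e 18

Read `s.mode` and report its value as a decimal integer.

[0]=0xa3 [1]=0x1f [2]=0x8e [3]=0x18 (little-endian) → word 0x188e1fa3
mode [0+:4] = (word>>0) & 0xf = 3  ←
type [4+:27] = (word>>4) & 0x7ffffff = 25747962
state [31+:1] = (word>>31) & 0x1 = 0

3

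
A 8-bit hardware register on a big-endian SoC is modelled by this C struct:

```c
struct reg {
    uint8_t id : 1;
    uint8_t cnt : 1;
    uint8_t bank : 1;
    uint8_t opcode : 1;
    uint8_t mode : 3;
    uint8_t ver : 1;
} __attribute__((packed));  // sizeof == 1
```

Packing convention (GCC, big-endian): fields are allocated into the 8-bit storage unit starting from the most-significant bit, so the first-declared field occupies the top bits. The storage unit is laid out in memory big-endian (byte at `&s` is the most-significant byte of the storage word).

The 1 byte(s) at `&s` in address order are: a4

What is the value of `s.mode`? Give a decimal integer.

2

[0]=0xa4 (big-endian) → word 0xa4
id:1 @ bit 7 → (0xa4>>7)&0x1 = 0x1
cnt:1 @ bit 6 → (0xa4>>6)&0x1 = 0x0
bank:1 @ bit 5 → (0xa4>>5)&0x1 = 0x1
opcode:1 @ bit 4 → (0xa4>>4)&0x1 = 0x0
mode:3 @ bit 1 → (0xa4>>1)&0x7 = 0x2  ←
ver:1 @ bit 0 → (0xa4>>0)&0x1 = 0x0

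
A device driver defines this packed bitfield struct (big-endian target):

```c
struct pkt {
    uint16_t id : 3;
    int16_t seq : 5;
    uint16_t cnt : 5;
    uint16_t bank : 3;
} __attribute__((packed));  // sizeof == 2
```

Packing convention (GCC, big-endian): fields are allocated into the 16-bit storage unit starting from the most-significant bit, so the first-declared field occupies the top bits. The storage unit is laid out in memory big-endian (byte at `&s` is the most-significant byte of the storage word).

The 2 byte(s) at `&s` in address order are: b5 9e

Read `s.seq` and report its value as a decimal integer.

[0]=0xb5 [1]=0x9e (big-endian) → word 0xb59e
id:3 @ bit 13 → (0xb59e>>13)&0x7 = 0x5
seq:5 @ bit 8 → (0xb59e>>8)&0x1f = 0x15  ←
cnt:5 @ bit 3 → (0xb59e>>3)&0x1f = 0x13
bank:3 @ bit 0 → (0xb59e>>0)&0x7 = 0x6
seq signed 5b, MSB=1: 21 - 32 = -11

-11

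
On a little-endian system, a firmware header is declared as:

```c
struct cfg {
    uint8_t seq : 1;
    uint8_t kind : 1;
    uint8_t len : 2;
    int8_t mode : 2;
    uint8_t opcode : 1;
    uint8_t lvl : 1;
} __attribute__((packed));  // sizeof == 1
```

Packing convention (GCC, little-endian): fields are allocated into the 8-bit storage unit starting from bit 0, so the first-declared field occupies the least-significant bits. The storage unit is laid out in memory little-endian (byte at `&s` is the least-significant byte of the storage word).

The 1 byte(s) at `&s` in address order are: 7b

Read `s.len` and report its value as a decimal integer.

[0]=0x7b (little-endian) → word 0x7b
seq:1 @ bit 0 → (0x7b>>0)&0x1 = 0x1
kind:1 @ bit 1 → (0x7b>>1)&0x1 = 0x1
len:2 @ bit 2 → (0x7b>>2)&0x3 = 0x2  ←
mode:2 @ bit 4 → (0x7b>>4)&0x3 = 0x3
opcode:1 @ bit 6 → (0x7b>>6)&0x1 = 0x1
lvl:1 @ bit 7 → (0x7b>>7)&0x1 = 0x0

2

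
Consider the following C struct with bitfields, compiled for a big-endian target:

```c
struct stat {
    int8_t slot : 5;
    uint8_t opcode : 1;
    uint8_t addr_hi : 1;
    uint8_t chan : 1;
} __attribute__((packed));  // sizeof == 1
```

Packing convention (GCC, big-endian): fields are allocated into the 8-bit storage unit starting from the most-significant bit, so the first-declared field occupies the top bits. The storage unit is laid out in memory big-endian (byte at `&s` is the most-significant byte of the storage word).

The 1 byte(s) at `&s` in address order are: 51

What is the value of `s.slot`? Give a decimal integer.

[0]=0x51 (big-endian) → word 0x51
slot [3+:5] = (word>>3) & 0x1f = 10  ←
opcode [2+:1] = (word>>2) & 0x1 = 0
addr_hi [1+:1] = (word>>1) & 0x1 = 0
chan [0+:1] = (word>>0) & 0x1 = 1
slot signed 5b, MSB=0: value = 10

10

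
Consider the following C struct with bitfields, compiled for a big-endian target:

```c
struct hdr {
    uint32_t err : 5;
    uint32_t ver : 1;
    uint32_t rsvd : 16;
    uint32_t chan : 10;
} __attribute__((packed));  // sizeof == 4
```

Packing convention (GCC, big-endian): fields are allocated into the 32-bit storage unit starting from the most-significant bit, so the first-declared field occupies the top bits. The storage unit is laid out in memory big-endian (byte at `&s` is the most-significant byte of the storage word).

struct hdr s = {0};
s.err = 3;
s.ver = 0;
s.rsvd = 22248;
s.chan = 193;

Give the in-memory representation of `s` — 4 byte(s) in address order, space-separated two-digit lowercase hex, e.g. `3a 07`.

19 5b a0 c1

[27+:5] err=3 & 0x1f = 0x3; word=0x18000000
[26+:1] ver=0 & 0x1 = 0x0; word=0x18000000
[10+:16] rsvd=22248 & 0xffff = 0x56e8; word=0x195ba000
[0+:10] chan=193 & 0x3ff = 0xc1; word=0x195ba0c1
word = 0x195ba0c1 → big-endian bytes:
  [0]=0x19  [1]=0x5b  [2]=0xa0  [3]=0xc1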